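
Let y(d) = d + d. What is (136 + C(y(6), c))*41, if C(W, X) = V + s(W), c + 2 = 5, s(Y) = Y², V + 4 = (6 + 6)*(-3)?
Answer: 9840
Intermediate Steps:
V = -40 (V = -4 + (6 + 6)*(-3) = -4 + 12*(-3) = -4 - 36 = -40)
y(d) = 2*d
c = 3 (c = -2 + 5 = 3)
C(W, X) = -40 + W²
(136 + C(y(6), c))*41 = (136 + (-40 + (2*6)²))*41 = (136 + (-40 + 12²))*41 = (136 + (-40 + 144))*41 = (136 + 104)*41 = 240*41 = 9840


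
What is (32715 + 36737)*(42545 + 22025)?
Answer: 4484515640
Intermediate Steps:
(32715 + 36737)*(42545 + 22025) = 69452*64570 = 4484515640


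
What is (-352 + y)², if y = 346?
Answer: 36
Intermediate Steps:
(-352 + y)² = (-352 + 346)² = (-6)² = 36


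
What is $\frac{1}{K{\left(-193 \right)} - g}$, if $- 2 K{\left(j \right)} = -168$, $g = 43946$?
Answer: $- \frac{1}{43862} \approx -2.2799 \cdot 10^{-5}$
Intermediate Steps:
$K{\left(j \right)} = 84$ ($K{\left(j \right)} = \left(- \frac{1}{2}\right) \left(-168\right) = 84$)
$\frac{1}{K{\left(-193 \right)} - g} = \frac{1}{84 - 43946} = \frac{1}{-43862} = - \frac{1}{43862}$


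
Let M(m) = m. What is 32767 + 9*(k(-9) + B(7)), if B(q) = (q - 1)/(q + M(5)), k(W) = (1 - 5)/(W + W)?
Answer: 65547/2 ≈ 32774.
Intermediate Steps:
k(W) = -2/W (k(W) = -4*1/(2*W) = -2/W)
B(q) = (-1 + q)/(5 + q) (B(q) = (q - 1)/(q + 5) = (-1 + q)/(5 + q))
32767 + 9*(k(-9) + B(7)) = 32767 + 9*(-2/(-9) + (-1 + 7)/(5 + 7)) = 32767 + 9*(-2*(-⅑) + 6/12) = 32767 + 9*(2/9 + (1/12)*6) = 32767 + 9*(2/9 + ½) = 32767 + 9*(13/18) = 32767 + 13/2 = 65547/2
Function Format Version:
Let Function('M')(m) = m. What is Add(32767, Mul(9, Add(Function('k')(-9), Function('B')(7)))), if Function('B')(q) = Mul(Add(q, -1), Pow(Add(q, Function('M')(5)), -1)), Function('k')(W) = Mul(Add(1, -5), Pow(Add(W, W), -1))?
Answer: Rational(65547, 2) ≈ 32774.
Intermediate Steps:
Function('k')(W) = Mul(-2, Pow(W, -1)) (Function('k')(W) = Mul(-4, Pow(Mul(2, W), -1)) = Mul(-4, Mul(Rational(1, 2), Pow(W, -1))) = Mul(-2, Pow(W, -1)))
Function('B')(q) = Mul(Pow(Add(5, q), -1), Add(-1, q)) (Function('B')(q) = Mul(Add(q, -1), Pow(Add(q, 5), -1)) = Mul(Add(-1, q), Pow(Add(5, q), -1)) = Mul(Pow(Add(5, q), -1), Add(-1, q)))
Add(32767, Mul(9, Add(Function('k')(-9), Function('B')(7)))) = Add(32767, Mul(9, Add(Mul(-2, Pow(-9, -1)), Mul(Pow(Add(5, 7), -1), Add(-1, 7))))) = Add(32767, Mul(9, Add(Mul(-2, Rational(-1, 9)), Mul(Pow(12, -1), 6)))) = Add(32767, Mul(9, Add(Rational(2, 9), Mul(Rational(1, 12), 6)))) = Add(32767, Mul(9, Add(Rational(2, 9), Rational(1, 2)))) = Add(32767, Mul(9, Rational(13, 18))) = Add(32767, Rational(13, 2)) = Rational(65547, 2)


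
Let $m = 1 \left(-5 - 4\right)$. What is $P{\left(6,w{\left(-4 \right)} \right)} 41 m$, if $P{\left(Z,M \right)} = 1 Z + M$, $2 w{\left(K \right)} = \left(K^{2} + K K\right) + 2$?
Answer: $-8487$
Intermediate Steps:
$m = -9$ ($m = 1 \left(-9\right) = -9$)
$w{\left(K \right)} = 1 + K^{2}$ ($w{\left(K \right)} = \frac{\left(K^{2} + K K\right) + 2}{2} = \frac{\left(K^{2} + K^{2}\right) + 2}{2} = \frac{2 K^{2} + 2}{2} = \frac{2 + 2 K^{2}}{2} = 1 + K^{2}$)
$P{\left(Z,M \right)} = M + Z$ ($P{\left(Z,M \right)} = Z + M = M + Z$)
$P{\left(6,w{\left(-4 \right)} \right)} 41 m = \left(\left(1 + \left(-4\right)^{2}\right) + 6\right) 41 \left(-9\right) = \left(\left(1 + 16\right) + 6\right) 41 \left(-9\right) = \left(17 + 6\right) 41 \left(-9\right) = 23 \cdot 41 \left(-9\right) = 943 \left(-9\right) = -8487$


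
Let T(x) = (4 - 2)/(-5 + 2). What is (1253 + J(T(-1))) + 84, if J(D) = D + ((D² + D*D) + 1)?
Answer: 12044/9 ≈ 1338.2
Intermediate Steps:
T(x) = -⅔ (T(x) = 2/(-3) = 2*(-⅓) = -⅔)
J(D) = 1 + D + 2*D² (J(D) = D + ((D² + D²) + 1) = D + (2*D² + 1) = D + (1 + 2*D²) = 1 + D + 2*D²)
(1253 + J(T(-1))) + 84 = (1253 + (1 - ⅔ + 2*(-⅔)²)) + 84 = (1253 + (1 - ⅔ + 2*(4/9))) + 84 = (1253 + (1 - ⅔ + 8/9)) + 84 = (1253 + 11/9) + 84 = 11288/9 + 84 = 12044/9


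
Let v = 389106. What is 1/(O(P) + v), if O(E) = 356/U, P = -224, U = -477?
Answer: 477/185603206 ≈ 2.5700e-6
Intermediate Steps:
O(E) = -356/477 (O(E) = 356/(-477) = 356*(-1/477) = -356/477)
1/(O(P) + v) = 1/(-356/477 + 389106) = 1/(185603206/477) = 477/185603206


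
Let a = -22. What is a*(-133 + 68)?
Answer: 1430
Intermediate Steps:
a*(-133 + 68) = -22*(-133 + 68) = -22*(-65) = 1430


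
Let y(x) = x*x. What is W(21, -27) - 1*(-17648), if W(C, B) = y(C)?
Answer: 18089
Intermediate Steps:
y(x) = x²
W(C, B) = C²
W(21, -27) - 1*(-17648) = 21² - 1*(-17648) = 441 + 17648 = 18089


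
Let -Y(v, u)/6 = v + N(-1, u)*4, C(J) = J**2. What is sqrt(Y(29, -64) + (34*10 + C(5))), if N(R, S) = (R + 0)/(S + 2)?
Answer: sqrt(183179)/31 ≈ 13.806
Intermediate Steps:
N(R, S) = R/(2 + S)
Y(v, u) = -6*v + 24/(2 + u) (Y(v, u) = -6*(v - 1/(2 + u)*4) = -6*(v - 4/(2 + u)) = -6*v + 24/(2 + u))
sqrt(Y(29, -64) + (34*10 + C(5))) = sqrt(6*(4 - 1*29*(2 - 64))/(2 - 64) + (34*10 + 5**2)) = sqrt(6*(4 - 1*29*(-62))/(-62) + (340 + 25)) = sqrt(6*(-1/62)*(4 + 1798) + 365) = sqrt(6*(-1/62)*1802 + 365) = sqrt(-5406/31 + 365) = sqrt(5909/31) = sqrt(183179)/31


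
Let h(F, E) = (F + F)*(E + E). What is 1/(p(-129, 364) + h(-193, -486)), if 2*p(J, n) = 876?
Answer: 1/375630 ≈ 2.6622e-6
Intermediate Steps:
h(F, E) = 4*E*F (h(F, E) = (2*F)*(2*E) = 4*E*F)
p(J, n) = 438 (p(J, n) = (½)*876 = 438)
1/(p(-129, 364) + h(-193, -486)) = 1/(438 + 4*(-486)*(-193)) = 1/(438 + 375192) = 1/375630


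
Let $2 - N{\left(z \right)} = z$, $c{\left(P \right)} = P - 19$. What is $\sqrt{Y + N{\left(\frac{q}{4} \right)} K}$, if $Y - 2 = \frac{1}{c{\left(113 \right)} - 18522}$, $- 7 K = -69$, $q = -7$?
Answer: $\frac{3 \sqrt{18010099030}}{64498} \approx 6.2421$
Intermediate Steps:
$c{\left(P \right)} = -19 + P$
$N{\left(z \right)} = 2 - z$
$K = \frac{69}{7}$ ($K = \left(- \frac{1}{7}\right) \left(-69\right) = \frac{69}{7} \approx 9.8571$)
$Y = \frac{36855}{18428}$ ($Y = 2 + \frac{1}{\left(-19 + 113\right) - 18522} = 2 + \frac{1}{94 - 18522} = 2 + \frac{1}{-18428} = 2 - \frac{1}{18428} = \frac{36855}{18428} \approx 1.9999$)
$\sqrt{Y + N{\left(\frac{q}{4} \right)} K} = \sqrt{\frac{36855}{18428} + \left(2 - - \frac{7}{4}\right) \frac{69}{7}} = \sqrt{\frac{36855}{18428} + \left(2 + \frac{7}{4}\right) \frac{69}{7}} = \sqrt{\frac{36855}{18428} + \frac{15}{4} \cdot \frac{69}{7}} = \sqrt{\frac{36855}{18428} + \frac{1035}{28}} = \sqrt{\frac{2513115}{64498}} = \frac{3 \sqrt{18010099030}}{64498}$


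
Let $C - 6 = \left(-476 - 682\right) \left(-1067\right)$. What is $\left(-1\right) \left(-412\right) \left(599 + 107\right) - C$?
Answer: $-944720$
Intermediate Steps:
$C = 1235592$ ($C = 6 + \left(-476 - 682\right) \left(-1067\right) = 6 - -1235586 = 6 + 1235586 = 1235592$)
$\left(-1\right) \left(-412\right) \left(599 + 107\right) - C = \left(-1\right) \left(-412\right) \left(599 + 107\right) - 1235592 = 412 \cdot 706 - 1235592 = 290872 - 1235592 = -944720$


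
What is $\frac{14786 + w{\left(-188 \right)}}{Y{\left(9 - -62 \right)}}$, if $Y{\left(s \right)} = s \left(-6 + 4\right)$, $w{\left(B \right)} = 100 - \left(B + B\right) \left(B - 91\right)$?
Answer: $\frac{45009}{71} \approx 633.93$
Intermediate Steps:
$w{\left(B \right)} = 100 - 2 B \left(-91 + B\right)$
$Y{\left(s \right)} = - 2 s$ ($Y{\left(s \right)} = s \left(-2\right) = - 2 s$)
$\frac{14786 + w{\left(-188 \right)}}{Y{\left(9 - -62 \right)}} = \frac{14786 + \left(100 - 2 \left(-188\right)^{2} + 182 \left(-188\right)\right)}{\left(-2\right) \left(9 - -62\right)} = \frac{14786 - 104804}{\left(-2\right) \left(9 + 62\right)} = \frac{14786 - 104804}{\left(-2\right) 71} = \frac{14786 - 104804}{-142} = \left(-90018\right) \left(- \frac{1}{142}\right) = \frac{45009}{71}$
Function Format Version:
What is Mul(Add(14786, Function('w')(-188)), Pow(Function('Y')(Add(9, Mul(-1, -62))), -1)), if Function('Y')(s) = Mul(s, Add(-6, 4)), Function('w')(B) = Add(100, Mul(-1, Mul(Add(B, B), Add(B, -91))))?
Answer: Rational(45009, 71) ≈ 633.93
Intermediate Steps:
Function('w')(B) = Add(100, Mul(-2, B, Add(-91, B))) (Function('w')(B) = Add(100, Mul(-1, Mul(Mul(2, B), Add(-91, B)))) = Add(100, Mul(-1, Mul(2, B, Add(-91, B)))) = Add(100, Mul(-2, B, Add(-91, B))))
Function('Y')(s) = Mul(-2, s) (Function('Y')(s) = Mul(s, -2) = Mul(-2, s))
Mul(Add(14786, Function('w')(-188)), Pow(Function('Y')(Add(9, Mul(-1, -62))), -1)) = Mul(Add(14786, Add(100, Mul(-2, Pow(-188, 2)), Mul(182, -188))), Pow(Mul(-2, Add(9, Mul(-1, -62))), -1)) = Mul(Add(14786, Add(100, Mul(-2, 35344), -34216)), Pow(Mul(-2, Add(9, 62)), -1)) = Mul(Add(14786, Add(100, -70688, -34216)), Pow(Mul(-2, 71), -1)) = Mul(Add(14786, -104804), Pow(-142, -1)) = Mul(-90018, Rational(-1, 142)) = Rational(45009, 71)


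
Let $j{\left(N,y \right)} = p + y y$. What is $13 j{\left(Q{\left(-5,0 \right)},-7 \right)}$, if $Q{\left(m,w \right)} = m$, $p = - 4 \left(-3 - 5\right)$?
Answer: $1053$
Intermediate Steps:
$p = 32$ ($p = \left(-4\right) \left(-8\right) = 32$)
$j{\left(N,y \right)} = 32 + y^{2}$ ($j{\left(N,y \right)} = 32 + y y = 32 + y^{2}$)
$13 j{\left(Q{\left(-5,0 \right)},-7 \right)} = 13 \left(32 + \left(-7\right)^{2}\right) = 13 \left(32 + 49\right) = 13 \cdot 81 = 1053$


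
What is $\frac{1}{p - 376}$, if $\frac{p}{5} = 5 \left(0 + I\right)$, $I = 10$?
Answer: $- \frac{1}{126} \approx -0.0079365$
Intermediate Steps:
$p = 250$ ($p = 5 \cdot 5 \left(0 + 10\right) = 5 \cdot 5 \cdot 10 = 5 \cdot 50 = 250$)
$\frac{1}{p - 376} = \frac{1}{250 - 376} = \frac{1}{-126} = - \frac{1}{126}$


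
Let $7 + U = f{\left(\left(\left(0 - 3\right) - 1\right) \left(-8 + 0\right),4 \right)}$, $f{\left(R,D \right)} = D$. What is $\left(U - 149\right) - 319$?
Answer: $-471$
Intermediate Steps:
$U = -3$ ($U = -7 + 4 = -3$)
$\left(U - 149\right) - 319 = \left(-3 - 149\right) - 319 = -152 - 319 = -471$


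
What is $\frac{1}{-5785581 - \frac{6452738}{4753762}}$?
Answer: $- \frac{2376881}{13751640779230} \approx -1.7284 \cdot 10^{-7}$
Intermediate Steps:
$\frac{1}{-5785581 - \frac{6452738}{4753762}} = \frac{1}{-5785581 - \frac{3226369}{2376881}} = \frac{1}{- \frac{13751640779230}{2376881}} = - \frac{2376881}{13751640779230}$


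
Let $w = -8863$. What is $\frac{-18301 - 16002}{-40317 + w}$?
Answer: $\frac{34303}{49180} \approx 0.6975$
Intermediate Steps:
$\frac{-18301 - 16002}{-40317 + w} = \frac{-18301 - 16002}{-40317 - 8863} = - \frac{34303}{-49180} = \left(-34303\right) \left(- \frac{1}{49180}\right) = \frac{34303}{49180}$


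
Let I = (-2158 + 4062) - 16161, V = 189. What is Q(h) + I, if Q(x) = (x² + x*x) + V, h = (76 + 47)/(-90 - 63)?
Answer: -36587506/2601 ≈ -14067.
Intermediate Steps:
I = -14257 (I = 1904 - 16161 = -14257)
h = -41/51 (h = 123/(-153) = 123*(-1/153) = -41/51 ≈ -0.80392)
Q(x) = 189 + 2*x² (Q(x) = (x² + x*x) + 189 = (x² + x²) + 189 = 2*x² + 189 = 189 + 2*x²)
Q(h) + I = (189 + 2*(-41/51)²) - 14257 = (189 + 2*(1681/2601)) - 14257 = (189 + 3362/2601) - 14257 = 494951/2601 - 14257 = -36587506/2601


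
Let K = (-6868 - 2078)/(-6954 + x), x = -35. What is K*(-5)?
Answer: -44730/6989 ≈ -6.4001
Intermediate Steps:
K = 8946/6989 (K = (-6868 - 2078)/(-6954 - 35) = -8946/(-6989) = -8946*(-1/6989) = 8946/6989 ≈ 1.2800)
K*(-5) = (8946/6989)*(-5) = -44730/6989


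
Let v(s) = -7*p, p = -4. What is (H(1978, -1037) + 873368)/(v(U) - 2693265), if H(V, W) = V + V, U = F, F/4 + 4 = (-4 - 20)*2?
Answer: -877324/2693237 ≈ -0.32575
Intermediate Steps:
F = -208 (F = -16 + 4*((-4 - 20)*2) = -16 + 4*(-24*2) = -16 + 4*(-48) = -16 - 192 = -208)
U = -208
H(V, W) = 2*V
v(s) = 28 (v(s) = -7*(-4) = 28)
(H(1978, -1037) + 873368)/(v(U) - 2693265) = (2*1978 + 873368)/(28 - 2693265) = (3956 + 873368)/(-2693237) = 877324*(-1/2693237) = -877324/2693237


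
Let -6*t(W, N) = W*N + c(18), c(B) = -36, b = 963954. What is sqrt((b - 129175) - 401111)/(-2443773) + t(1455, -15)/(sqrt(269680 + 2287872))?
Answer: -2*sqrt(108417)/2443773 + 7287*sqrt(159847)/1278776 ≈ 2.2780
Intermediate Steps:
t(W, N) = 6 - N*W/6 (t(W, N) = -(W*N - 36)/6 = -(N*W - 36)/6 = -(-36 + N*W)/6 = 6 - N*W/6)
sqrt((b - 129175) - 401111)/(-2443773) + t(1455, -15)/(sqrt(269680 + 2287872)) = sqrt((963954 - 129175) - 401111)/(-2443773) + (6 - 1/6*(-15)*1455)/(sqrt(269680 + 2287872)) = sqrt(834779 - 401111)*(-1/2443773) + (6 + 7275/2)/(sqrt(2557552)) = sqrt(433668)*(-1/2443773) + 7287/(2*((4*sqrt(159847)))) = (2*sqrt(108417))*(-1/2443773) + 7287*(sqrt(159847)/639388)/2 = -2*sqrt(108417)/2443773 + 7287*sqrt(159847)/1278776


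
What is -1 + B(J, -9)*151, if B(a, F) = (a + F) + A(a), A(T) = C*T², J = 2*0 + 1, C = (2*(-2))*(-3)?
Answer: 603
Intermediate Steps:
C = 12 (C = -4*(-3) = 12)
J = 1 (J = 0 + 1 = 1)
A(T) = 12*T²
B(a, F) = F + a + 12*a² (B(a, F) = (a + F) + 12*a² = (F + a) + 12*a² = F + a + 12*a²)
-1 + B(J, -9)*151 = -1 + (-9 + 1 + 12*1²)*151 = -1 + (-9 + 1 + 12*1)*151 = -1 + (-9 + 1 + 12)*151 = -1 + 4*151 = -1 + 604 = 603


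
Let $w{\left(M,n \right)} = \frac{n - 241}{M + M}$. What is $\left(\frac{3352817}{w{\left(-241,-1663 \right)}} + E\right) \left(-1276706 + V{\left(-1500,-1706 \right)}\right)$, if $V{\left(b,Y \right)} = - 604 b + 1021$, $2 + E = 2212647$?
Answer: $- \frac{1077434709604845}{952} \approx -1.1318 \cdot 10^{12}$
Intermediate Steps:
$E = 2212645$ ($E = -2 + 2212647 = 2212645$)
$w{\left(M,n \right)} = \frac{-241 + n}{2 M}$
$V{\left(b,Y \right)} = 1021 - 604 b$
$\left(\frac{3352817}{w{\left(-241,-1663 \right)}} + E\right) \left(-1276706 + V{\left(-1500,-1706 \right)}\right) = \left(\frac{3352817}{\frac{1}{2} \frac{1}{-241} \left(-241 - 1663\right)} + 2212645\right) \left(-1276706 + \left(1021 - -906000\right)\right) = \left(\frac{3352817}{\frac{1}{2} \left(- \frac{1}{241}\right) \left(-1904\right)} + 2212645\right) \left(-1276706 + \left(1021 + 906000\right)\right) = \left(\frac{3352817}{\frac{952}{241}} + 2212645\right) \left(-1276706 + 907021\right) = \left(3352817 \cdot \frac{241}{952} + 2212645\right) \left(-369685\right) = \left(\frac{808028897}{952} + 2212645\right) \left(-369685\right) = \frac{2914466937}{952} \left(-369685\right) = - \frac{1077434709604845}{952}$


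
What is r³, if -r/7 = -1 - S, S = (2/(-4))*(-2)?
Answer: 2744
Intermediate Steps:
S = 1 (S = (2*(-¼))*(-2) = -½*(-2) = 1)
r = 14 (r = -7*(-1 - 1*1) = -7*(-1 - 1) = -7*(-2) = 14)
r³ = 14³ = 2744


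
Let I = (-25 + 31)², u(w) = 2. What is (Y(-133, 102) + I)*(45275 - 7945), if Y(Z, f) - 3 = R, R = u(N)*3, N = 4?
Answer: 1679850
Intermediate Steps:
R = 6 (R = 2*3 = 6)
Y(Z, f) = 9 (Y(Z, f) = 3 + 6 = 9)
I = 36 (I = 6² = 36)
(Y(-133, 102) + I)*(45275 - 7945) = (9 + 36)*(45275 - 7945) = 45*37330 = 1679850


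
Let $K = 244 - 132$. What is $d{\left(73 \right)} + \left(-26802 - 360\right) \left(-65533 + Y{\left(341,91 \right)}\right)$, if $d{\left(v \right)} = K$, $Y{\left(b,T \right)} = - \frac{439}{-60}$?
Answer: $\frac{17798087227}{10} \approx 1.7798 \cdot 10^{9}$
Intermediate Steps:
$Y{\left(b,T \right)} = \frac{439}{60}$ ($Y{\left(b,T \right)} = \left(-439\right) \left(- \frac{1}{60}\right) = \frac{439}{60}$)
$K = 112$
$d{\left(v \right)} = 112$
$d{\left(73 \right)} + \left(-26802 - 360\right) \left(-65533 + Y{\left(341,91 \right)}\right) = 112 + \left(-26802 - 360\right) \left(-65533 + \frac{439}{60}\right) = 112 - - \frac{17798086107}{10} = 112 + \frac{17798086107}{10} = \frac{17798087227}{10}$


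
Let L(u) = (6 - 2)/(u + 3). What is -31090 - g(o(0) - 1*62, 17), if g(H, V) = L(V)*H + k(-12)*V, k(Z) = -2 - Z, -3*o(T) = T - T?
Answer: -156238/5 ≈ -31248.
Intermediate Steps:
o(T) = 0 (o(T) = -(T - T)/3 = -⅓*0 = 0)
L(u) = 4/(3 + u)
g(H, V) = 10*V + 4*H/(3 + V) (g(H, V) = (4/(3 + V))*H + (-2 - 1*(-12))*V = 4*H/(3 + V) + (-2 + 12)*V = 4*H/(3 + V) + 10*V = 10*V + 4*H/(3 + V))
-31090 - g(o(0) - 1*62, 17) = -31090 - 2*(2*(0 - 1*62) + 5*17*(3 + 17))/(3 + 17) = -31090 - 2*(2*(0 - 62) + 5*17*20)/20 = -31090 - 2*(2*(-62) + 1700)/20 = -31090 - 2*(-124 + 1700)/20 = -31090 - 2*1576/20 = -31090 - 1*788/5 = -31090 - 788/5 = -156238/5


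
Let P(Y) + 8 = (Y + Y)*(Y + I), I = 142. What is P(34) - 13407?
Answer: -1447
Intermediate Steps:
P(Y) = -8 + 2*Y*(142 + Y) (P(Y) = -8 + (Y + Y)*(Y + 142) = -8 + (2*Y)*(142 + Y) = -8 + 2*Y*(142 + Y))
P(34) - 13407 = (-8 + 2*34**2 + 284*34) - 13407 = (-8 + 2*1156 + 9656) - 13407 = (-8 + 2312 + 9656) - 13407 = 11960 - 13407 = -1447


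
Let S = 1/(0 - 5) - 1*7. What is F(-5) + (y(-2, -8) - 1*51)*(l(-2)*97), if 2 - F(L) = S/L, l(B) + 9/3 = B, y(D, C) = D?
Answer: 642639/25 ≈ 25706.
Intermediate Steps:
S = -36/5 (S = 1/(-5) - 7 = -⅕ - 7 = -36/5 ≈ -7.2000)
l(B) = -3 + B
F(L) = 2 + 36/(5*L) (F(L) = 2 - (-36)/(5*L) = 2 + 36/(5*L))
F(-5) + (y(-2, -8) - 1*51)*(l(-2)*97) = (2 + (36/5)/(-5)) + (-2 - 1*51)*((-3 - 2)*97) = (2 + (36/5)*(-⅕)) + (-2 - 51)*(-5*97) = (2 - 36/25) - 53*(-485) = 14/25 + 25705 = 642639/25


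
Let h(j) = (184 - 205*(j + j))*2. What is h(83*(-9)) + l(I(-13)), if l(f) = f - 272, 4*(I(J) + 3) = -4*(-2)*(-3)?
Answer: 612627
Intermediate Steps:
I(J) = -9 (I(J) = -3 + (-4*(-2)*(-3))/4 = -3 + (8*(-3))/4 = -3 + (1/4)*(-24) = -3 - 6 = -9)
l(f) = -272 + f
h(j) = 368 - 820*j (h(j) = (184 - 205*2*j)*2 = (184 - 410*j)*2 = 368 - 820*j)
h(83*(-9)) + l(I(-13)) = (368 - 68060*(-9)) + (-272 - 9) = (368 - 820*(-747)) - 281 = (368 + 612540) - 281 = 612908 - 281 = 612627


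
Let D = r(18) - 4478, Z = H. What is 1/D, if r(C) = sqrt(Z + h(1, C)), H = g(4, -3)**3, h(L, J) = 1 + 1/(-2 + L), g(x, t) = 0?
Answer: -1/4478 ≈ -0.00022331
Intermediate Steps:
H = 0 (H = 0**3 = 0)
Z = 0
r(C) = 0 (r(C) = sqrt(0 + (-1 + 1)/(-2 + 1)) = sqrt(0 + 0/(-1)) = sqrt(0 - 1*0) = sqrt(0 + 0) = sqrt(0) = 0)
D = -4478 (D = 0 - 4478 = -4478)
1/D = 1/(-4478) = -1/4478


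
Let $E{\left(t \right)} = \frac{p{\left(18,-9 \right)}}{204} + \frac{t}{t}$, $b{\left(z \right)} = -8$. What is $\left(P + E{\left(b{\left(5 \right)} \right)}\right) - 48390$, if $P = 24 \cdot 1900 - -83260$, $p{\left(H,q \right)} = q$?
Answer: $\frac{5472025}{68} \approx 80471.0$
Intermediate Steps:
$P = 128860$ ($P = 45600 + 83260 = 128860$)
$E{\left(t \right)} = \frac{65}{68}$ ($E{\left(t \right)} = - \frac{9}{204} + \frac{t}{t} = \left(-9\right) \frac{1}{204} + 1 = - \frac{3}{68} + 1 = \frac{65}{68}$)
$\left(P + E{\left(b{\left(5 \right)} \right)}\right) - 48390 = \left(128860 + \frac{65}{68}\right) - 48390 = \frac{8762545}{68} - 48390 = \frac{5472025}{68}$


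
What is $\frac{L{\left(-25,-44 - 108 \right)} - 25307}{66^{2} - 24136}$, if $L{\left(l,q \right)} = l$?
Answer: $\frac{6333}{4945} \approx 1.2807$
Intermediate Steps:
$\frac{L{\left(-25,-44 - 108 \right)} - 25307}{66^{2} - 24136} = \frac{-25 - 25307}{66^{2} - 24136} = - \frac{25332}{4356 - 24136} = - \frac{25332}{-19780} = \left(-25332\right) \left(- \frac{1}{19780}\right) = \frac{6333}{4945}$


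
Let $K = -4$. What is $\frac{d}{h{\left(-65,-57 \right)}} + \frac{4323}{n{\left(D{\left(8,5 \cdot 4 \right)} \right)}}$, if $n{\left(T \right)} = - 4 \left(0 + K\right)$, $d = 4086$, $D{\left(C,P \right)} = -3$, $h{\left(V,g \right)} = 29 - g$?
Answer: $\frac{218577}{688} \approx 317.7$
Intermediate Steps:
$n{\left(T \right)} = 16$ ($n{\left(T \right)} = - 4 \left(0 - 4\right) = \left(-4\right) \left(-4\right) = 16$)
$\frac{d}{h{\left(-65,-57 \right)}} + \frac{4323}{n{\left(D{\left(8,5 \cdot 4 \right)} \right)}} = \frac{4086}{29 - -57} + \frac{4323}{16} = \frac{4086}{29 + 57} + 4323 \cdot \frac{1}{16} = \frac{4086}{86} + \frac{4323}{16} = 4086 \cdot \frac{1}{86} + \frac{4323}{16} = \frac{2043}{43} + \frac{4323}{16} = \frac{218577}{688}$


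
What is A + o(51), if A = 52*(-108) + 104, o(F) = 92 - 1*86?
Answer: -5506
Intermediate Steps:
o(F) = 6 (o(F) = 92 - 86 = 6)
A = -5512 (A = -5616 + 104 = -5512)
A + o(51) = -5512 + 6 = -5506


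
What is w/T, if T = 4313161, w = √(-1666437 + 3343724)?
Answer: √1677287/4313161 ≈ 0.00030027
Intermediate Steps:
w = √1677287 ≈ 1295.1
w/T = √1677287/4313161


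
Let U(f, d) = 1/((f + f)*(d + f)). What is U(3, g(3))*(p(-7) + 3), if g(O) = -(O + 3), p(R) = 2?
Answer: -5/18 ≈ -0.27778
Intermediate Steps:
g(O) = -3 - O (g(O) = -(3 + O) = -3 - O)
U(f, d) = 1/(2*f*(d + f)) (U(f, d) = 1/((2*f)*(d + f)) = 1/(2*f*(d + f)))
U(3, g(3))*(p(-7) + 3) = ((½)/(3*((-3 - 1*3) + 3)))*(2 + 3) = ((½)*(⅓)/((-3 - 3) + 3))*5 = ((½)*(⅓)/(-6 + 3))*5 = ((½)*(⅓)/(-3))*5 = ((½)*(⅓)*(-⅓))*5 = -1/18*5 = -5/18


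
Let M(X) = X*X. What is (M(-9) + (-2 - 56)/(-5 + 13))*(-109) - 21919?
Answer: -119831/4 ≈ -29958.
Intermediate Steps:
M(X) = X**2
(M(-9) + (-2 - 56)/(-5 + 13))*(-109) - 21919 = ((-9)**2 + (-2 - 56)/(-5 + 13))*(-109) - 21919 = (81 - 58/8)*(-109) - 21919 = (81 - 58*1/8)*(-109) - 21919 = (81 - 29/4)*(-109) - 21919 = (295/4)*(-109) - 21919 = -32155/4 - 21919 = -119831/4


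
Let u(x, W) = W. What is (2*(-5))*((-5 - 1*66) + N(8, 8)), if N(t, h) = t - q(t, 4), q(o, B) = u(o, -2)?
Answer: 610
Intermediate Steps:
q(o, B) = -2
N(t, h) = 2 + t (N(t, h) = t - 1*(-2) = t + 2 = 2 + t)
(2*(-5))*((-5 - 1*66) + N(8, 8)) = (2*(-5))*((-5 - 1*66) + (2 + 8)) = -10*((-5 - 66) + 10) = -10*(-71 + 10) = -10*(-61) = 610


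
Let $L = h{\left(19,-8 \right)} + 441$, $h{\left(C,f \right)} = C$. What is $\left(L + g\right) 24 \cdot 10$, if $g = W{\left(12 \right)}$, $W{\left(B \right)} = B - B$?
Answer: $110400$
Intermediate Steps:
$W{\left(B \right)} = 0$
$g = 0$
$L = 460$ ($L = 19 + 441 = 460$)
$\left(L + g\right) 24 \cdot 10 = \left(460 + 0\right) 24 \cdot 10 = 460 \cdot 240 = 110400$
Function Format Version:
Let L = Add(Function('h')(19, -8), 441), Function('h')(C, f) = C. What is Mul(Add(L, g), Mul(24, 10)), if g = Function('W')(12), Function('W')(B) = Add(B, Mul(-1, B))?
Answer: 110400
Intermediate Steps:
Function('W')(B) = 0
g = 0
L = 460 (L = Add(19, 441) = 460)
Mul(Add(L, g), Mul(24, 10)) = Mul(Add(460, 0), Mul(24, 10)) = Mul(460, 240) = 110400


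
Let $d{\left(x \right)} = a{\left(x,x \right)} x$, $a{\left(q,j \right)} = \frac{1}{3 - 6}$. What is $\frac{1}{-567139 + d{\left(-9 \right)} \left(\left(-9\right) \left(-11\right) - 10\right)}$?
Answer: $- \frac{1}{566872} \approx -1.7641 \cdot 10^{-6}$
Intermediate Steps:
$a{\left(q,j \right)} = - \frac{1}{3}$ ($a{\left(q,j \right)} = \frac{1}{3 - 6} = \frac{1}{-3} = - \frac{1}{3}$)
$d{\left(x \right)} = - \frac{x}{3}$
$\frac{1}{-567139 + d{\left(-9 \right)} \left(\left(-9\right) \left(-11\right) - 10\right)} = \frac{1}{-567139 + \left(- \frac{1}{3}\right) \left(-9\right) \left(\left(-9\right) \left(-11\right) - 10\right)} = \frac{1}{-567139 + 3 \left(99 - 10\right)} = \frac{1}{-567139 + 3 \cdot 89} = \frac{1}{-567139 + 267} = \frac{1}{-566872} = - \frac{1}{566872}$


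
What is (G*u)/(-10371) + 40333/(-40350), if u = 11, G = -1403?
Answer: 22714223/46496650 ≈ 0.48851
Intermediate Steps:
(G*u)/(-10371) + 40333/(-40350) = -1403*11/(-10371) + 40333/(-40350) = -15433*(-1/10371) + 40333*(-1/40350) = 15433/10371 - 40333/40350 = 22714223/46496650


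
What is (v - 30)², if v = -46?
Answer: 5776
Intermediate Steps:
(v - 30)² = (-46 - 30)² = (-76)² = 5776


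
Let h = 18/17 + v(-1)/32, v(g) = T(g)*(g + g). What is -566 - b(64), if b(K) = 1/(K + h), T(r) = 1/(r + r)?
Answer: -20042038/35409 ≈ -566.02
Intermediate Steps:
T(r) = 1/(2*r)
v(g) = 1 (v(g) = (1/(2*g))*(g + g) = (1/(2*g))*(2*g) = 1)
h = 593/544 (h = 18/17 + 1/32 = 593/544 ≈ 1.0901)
b(K) = 1/(593/544 + K) (b(K) = 1/(K + 593/544) = 1/(593/544 + K))
-566 - b(64) = -566 - 544/(593 + 544*64) = -566 - 544/(593 + 34816) = -566 - 544/35409 = -20042038/35409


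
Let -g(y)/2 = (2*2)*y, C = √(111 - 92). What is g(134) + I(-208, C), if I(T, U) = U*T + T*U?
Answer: -1072 - 416*√19 ≈ -2885.3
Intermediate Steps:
C = √19 ≈ 4.3589
I(T, U) = 2*T*U (I(T, U) = T*U + T*U = 2*T*U)
g(y) = -8*y (g(y) = -2*2*2*y = -8*y)
g(134) + I(-208, C) = -8*134 + 2*(-208)*√19 = -1072 - 416*√19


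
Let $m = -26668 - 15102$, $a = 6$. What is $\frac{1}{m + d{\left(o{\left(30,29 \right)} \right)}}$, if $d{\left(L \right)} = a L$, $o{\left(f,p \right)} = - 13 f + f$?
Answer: $- \frac{1}{43930} \approx -2.2763 \cdot 10^{-5}$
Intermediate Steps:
$o{\left(f,p \right)} = - 12 f$
$d{\left(L \right)} = 6 L$
$m = -41770$ ($m = -26668 - 15102 = -41770$)
$\frac{1}{m + d{\left(o{\left(30,29 \right)} \right)}} = \frac{1}{-41770 + 6 \left(\left(-12\right) 30\right)} = \frac{1}{-41770 + 6 \left(-360\right)} = \frac{1}{-41770 - 2160} = \frac{1}{-43930} = - \frac{1}{43930}$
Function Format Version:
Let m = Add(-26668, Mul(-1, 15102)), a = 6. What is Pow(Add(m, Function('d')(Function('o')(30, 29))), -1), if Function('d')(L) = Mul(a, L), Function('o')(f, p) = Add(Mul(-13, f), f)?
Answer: Rational(-1, 43930) ≈ -2.2763e-5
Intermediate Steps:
Function('o')(f, p) = Mul(-12, f)
Function('d')(L) = Mul(6, L)
m = -41770 (m = Add(-26668, -15102) = -41770)
Pow(Add(m, Function('d')(Function('o')(30, 29))), -1) = Pow(Add(-41770, Mul(6, Mul(-12, 30))), -1) = Pow(Add(-41770, Mul(6, -360)), -1) = Pow(Add(-41770, -2160), -1) = Pow(-43930, -1) = Rational(-1, 43930)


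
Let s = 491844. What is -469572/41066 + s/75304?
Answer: -1895323023/386554258 ≈ -4.9031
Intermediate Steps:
-469572/41066 + s/75304 = -469572/41066 + 491844/75304 = -469572*1/41066 + 491844*(1/75304) = -234786/20533 + 122961/18826 = -1895323023/386554258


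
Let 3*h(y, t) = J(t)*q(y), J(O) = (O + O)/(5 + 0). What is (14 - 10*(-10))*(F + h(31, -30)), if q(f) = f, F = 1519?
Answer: 159030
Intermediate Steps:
J(O) = 2*O/5 (J(O) = (2*O)/5 = (2*O)*(1/5) = 2*O/5)
h(y, t) = 2*t*y/15 (h(y, t) = ((2*t/5)*y)/3 = (2*t*y/5)/3 = 2*t*y/15)
(14 - 10*(-10))*(F + h(31, -30)) = (14 - 10*(-10))*(1519 + (2/15)*(-30)*31) = (14 + 100)*(1519 - 124) = 114*1395 = 159030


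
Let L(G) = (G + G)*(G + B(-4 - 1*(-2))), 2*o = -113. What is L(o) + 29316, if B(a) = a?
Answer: 71853/2 ≈ 35927.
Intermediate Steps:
o = -113/2 (o = (½)*(-113) = -113/2 ≈ -56.500)
L(G) = 2*G*(-2 + G) (L(G) = (G + G)*(G + (-4 - 1*(-2))) = (2*G)*(G + (-4 + 2)) = (2*G)*(G - 2) = (2*G)*(-2 + G) = 2*G*(-2 + G))
L(o) + 29316 = 2*(-113/2)*(-2 - 113/2) + 29316 = 2*(-113/2)*(-117/2) + 29316 = 13221/2 + 29316 = 71853/2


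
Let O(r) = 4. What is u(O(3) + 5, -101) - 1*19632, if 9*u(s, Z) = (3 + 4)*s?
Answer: -19625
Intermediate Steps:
u(s, Z) = 7*s/9 (u(s, Z) = ((3 + 4)*s)/9 = (7*s)/9 = 7*s/9)
u(O(3) + 5, -101) - 1*19632 = 7*(4 + 5)/9 - 1*19632 = (7/9)*9 - 19632 = 7 - 19632 = -19625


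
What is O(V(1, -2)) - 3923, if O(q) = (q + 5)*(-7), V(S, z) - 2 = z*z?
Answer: -4000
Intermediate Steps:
V(S, z) = 2 + z² (V(S, z) = 2 + z*z = 2 + z²)
O(q) = -35 - 7*q (O(q) = (5 + q)*(-7) = -35 - 7*q)
O(V(1, -2)) - 3923 = (-35 - 7*(2 + (-2)²)) - 3923 = (-35 - 7*(2 + 4)) - 3923 = (-35 - 7*6) - 3923 = (-35 - 42) - 3923 = -77 - 3923 = -4000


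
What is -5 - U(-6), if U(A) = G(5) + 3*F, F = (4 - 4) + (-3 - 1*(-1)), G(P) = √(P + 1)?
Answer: 1 - √6 ≈ -1.4495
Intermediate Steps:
G(P) = √(1 + P)
F = -2 (F = 0 + (-3 + 1) = 0 - 2 = -2)
U(A) = -6 + √6 (U(A) = √(1 + 5) + 3*(-2) = √6 - 6 = -6 + √6)
-5 - U(-6) = -5 - (-6 + √6) = -5 + (6 - √6) = 1 - √6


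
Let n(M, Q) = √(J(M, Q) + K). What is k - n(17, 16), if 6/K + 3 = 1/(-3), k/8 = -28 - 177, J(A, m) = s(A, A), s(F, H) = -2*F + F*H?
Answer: -1640 - √6330/5 ≈ -1655.9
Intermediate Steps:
J(A, m) = A*(-2 + A)
k = -1640 (k = 8*(-28 - 177) = 8*(-205) = -1640)
K = -9/5 (K = 6/(-3 + 1/(-3)) = 6/(-3 - ⅓) = 6/(-10/3) = 6*(-3/10) = -9/5 ≈ -1.8000)
n(M, Q) = √(-9/5 + M*(-2 + M)) (n(M, Q) = √(M*(-2 + M) - 9/5) = √(-9/5 + M*(-2 + M)))
k - n(17, 16) = -1640 - √5*√(-9 + 5*17*(-2 + 17))/5 = -1640 - √5*√(-9 + 5*17*15)/5 = -1640 - √5*√(-9 + 1275)/5 = -1640 - √5*√1266/5 = -1640 - √6330/5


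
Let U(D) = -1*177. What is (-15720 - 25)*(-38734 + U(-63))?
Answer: 612653695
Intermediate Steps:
U(D) = -177
(-15720 - 25)*(-38734 + U(-63)) = (-15720 - 25)*(-38734 - 177) = -15745*(-38911) = 612653695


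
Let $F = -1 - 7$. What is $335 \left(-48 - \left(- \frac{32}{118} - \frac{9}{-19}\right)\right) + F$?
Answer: $- \frac{18110693}{1121} \approx -16156.0$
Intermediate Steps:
$F = -8$ ($F = -1 - 7 = -8$)
$335 \left(-48 - \left(- \frac{32}{118} - \frac{9}{-19}\right)\right) + F = 335 \left(-48 - \left(- \frac{32}{118} - \frac{9}{-19}\right)\right) - 8 = 335 \left(-48 - \left(\left(-32\right) \frac{1}{118} - - \frac{9}{19}\right)\right) - 8 = 335 \left(-48 - \left(- \frac{16}{59} + \frac{9}{19}\right)\right) - 8 = 335 \left(-48 - \frac{227}{1121}\right) - 8 = 335 \left(- \frac{54035}{1121}\right) - 8 = - \frac{18101725}{1121} - 8 = - \frac{18110693}{1121}$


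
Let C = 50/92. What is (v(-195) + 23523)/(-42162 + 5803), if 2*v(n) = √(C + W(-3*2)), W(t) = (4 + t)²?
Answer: -23523/36359 - √9614/3345028 ≈ -0.64699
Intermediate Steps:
C = 25/46 (C = 50*(1/92) = 25/46 ≈ 0.54348)
v(n) = √9614/92 (v(n) = √(25/46 + (4 - 3*2)²)/2 = √(25/46 + (4 - 6)²)/2 = √(25/46 + (-2)²)/2 = √(25/46 + 4)/2 = √(209/46)/2 = (√9614/46)/2 = √9614/92)
(v(-195) + 23523)/(-42162 + 5803) = (√9614/92 + 23523)/(-42162 + 5803) = (23523 + √9614/92)/(-36359) = (23523 + √9614/92)*(-1/36359) = -23523/36359 - √9614/3345028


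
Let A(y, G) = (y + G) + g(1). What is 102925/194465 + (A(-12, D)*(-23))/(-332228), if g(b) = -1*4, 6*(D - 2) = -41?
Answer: 1779202735/3370785288 ≈ 0.52783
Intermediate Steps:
D = -29/6 (D = 2 + (⅙)*(-41) = 2 - 41/6 = -29/6 ≈ -4.8333)
g(b) = -4
A(y, G) = -4 + G + y (A(y, G) = (y + G) - 4 = (G + y) - 4 = -4 + G + y)
102925/194465 + (A(-12, D)*(-23))/(-332228) = 102925/194465 + ((-4 - 29/6 - 12)*(-23))/(-332228) = 102925*(1/194465) - 125/6*(-23)*(-1/332228) = 895/1691 + (2875/6)*(-1/332228) = 895/1691 - 2875/1993368 = 1779202735/3370785288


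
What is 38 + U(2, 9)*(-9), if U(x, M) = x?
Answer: 20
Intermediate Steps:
38 + U(2, 9)*(-9) = 38 + 2*(-9) = 38 - 18 = 20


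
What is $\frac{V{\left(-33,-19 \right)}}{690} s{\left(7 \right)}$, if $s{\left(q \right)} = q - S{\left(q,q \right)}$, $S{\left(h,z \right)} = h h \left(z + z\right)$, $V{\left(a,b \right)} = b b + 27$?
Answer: $- \frac{131726}{345} \approx -381.81$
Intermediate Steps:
$V{\left(a,b \right)} = 27 + b^{2}$ ($V{\left(a,b \right)} = b^{2} + 27 = 27 + b^{2}$)
$S{\left(h,z \right)} = 2 z h^{2}$ ($S{\left(h,z \right)} = h^{2} \cdot 2 z = 2 z h^{2}$)
$s{\left(q \right)} = q - 2 q^{3}$ ($s{\left(q \right)} = q - 2 q q^{2} = q - 2 q^{3}$)
$\frac{V{\left(-33,-19 \right)}}{690} s{\left(7 \right)} = \frac{27 + \left(-19\right)^{2}}{690} \left(7 - 2 \cdot 7^{3}\right) = \left(27 + 361\right) \frac{1}{690} \left(7 - 686\right) = 388 \cdot \frac{1}{690} \left(7 - 686\right) = \frac{194}{345} \left(-679\right) = - \frac{131726}{345}$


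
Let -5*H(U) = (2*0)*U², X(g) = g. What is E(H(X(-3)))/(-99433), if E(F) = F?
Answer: 0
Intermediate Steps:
H(U) = 0 (H(U) = -2*0*U²/5 = -0*U² = -⅕*0 = 0)
E(H(X(-3)))/(-99433) = 0/(-99433) = 0*(-1/99433) = 0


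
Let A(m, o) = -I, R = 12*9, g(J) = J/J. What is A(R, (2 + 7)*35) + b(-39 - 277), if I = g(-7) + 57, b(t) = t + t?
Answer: -690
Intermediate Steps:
g(J) = 1
R = 108
b(t) = 2*t
I = 58 (I = 1 + 57 = 58)
A(m, o) = -58 (A(m, o) = -1*58 = -58)
A(R, (2 + 7)*35) + b(-39 - 277) = -58 + 2*(-39 - 277) = -58 + 2*(-316) = -58 - 632 = -690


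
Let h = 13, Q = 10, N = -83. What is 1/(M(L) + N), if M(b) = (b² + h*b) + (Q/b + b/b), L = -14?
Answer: -7/481 ≈ -0.014553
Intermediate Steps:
M(b) = 1 + b² + 10/b + 13*b (M(b) = (b² + 13*b) + (10/b + b/b) = (b² + 13*b) + (10/b + 1) = (b² + 13*b) + (1 + 10/b) = 1 + b² + 10/b + 13*b)
1/(M(L) + N) = 1/((1 + (-14)² + 10/(-14) + 13*(-14)) - 83) = 1/((1 + 196 + 10*(-1/14) - 182) - 83) = 1/((1 + 196 - 5/7 - 182) - 83) = 1/(100/7 - 83) = 1/(-481/7) = -7/481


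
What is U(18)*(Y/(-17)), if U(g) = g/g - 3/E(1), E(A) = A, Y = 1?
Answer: 2/17 ≈ 0.11765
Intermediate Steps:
U(g) = -2 (U(g) = g/g - 3/1 = 1 - 3*1 = 1 - 3 = -2)
U(18)*(Y/(-17)) = -2/(-17) = -2*(-1)/17 = -2*(-1/17) = 2/17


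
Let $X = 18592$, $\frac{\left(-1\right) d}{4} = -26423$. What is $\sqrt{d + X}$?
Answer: $2 \sqrt{31071} \approx 352.54$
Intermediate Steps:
$d = 105692$ ($d = \left(-4\right) \left(-26423\right) = 105692$)
$\sqrt{d + X} = \sqrt{105692 + 18592} = \sqrt{124284} = 2 \sqrt{31071}$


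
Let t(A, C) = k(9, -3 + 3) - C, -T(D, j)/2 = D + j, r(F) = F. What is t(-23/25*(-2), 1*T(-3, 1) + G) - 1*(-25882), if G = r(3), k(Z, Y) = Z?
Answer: 25884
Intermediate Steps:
G = 3
T(D, j) = -2*D - 2*j (T(D, j) = -2*(D + j) = -2*D - 2*j)
t(A, C) = 9 - C
t(-23/25*(-2), 1*T(-3, 1) + G) - 1*(-25882) = (9 - (1*(-2*(-3) - 2*1) + 3)) - 1*(-25882) = (9 - (1*(6 - 2) + 3)) + 25882 = (9 - (1*4 + 3)) + 25882 = (9 - (4 + 3)) + 25882 = (9 - 1*7) + 25882 = (9 - 7) + 25882 = 2 + 25882 = 25884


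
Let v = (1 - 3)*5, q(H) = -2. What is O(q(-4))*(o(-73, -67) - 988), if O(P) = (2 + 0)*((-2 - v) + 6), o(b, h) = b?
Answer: -29708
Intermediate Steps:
v = -10 (v = -2*5 = -10)
O(P) = 28 (O(P) = (2 + 0)*((-2 - 1*(-10)) + 6) = 2*((-2 + 10) + 6) = 2*(8 + 6) = 2*14 = 28)
O(q(-4))*(o(-73, -67) - 988) = 28*(-73 - 988) = 28*(-1061) = -29708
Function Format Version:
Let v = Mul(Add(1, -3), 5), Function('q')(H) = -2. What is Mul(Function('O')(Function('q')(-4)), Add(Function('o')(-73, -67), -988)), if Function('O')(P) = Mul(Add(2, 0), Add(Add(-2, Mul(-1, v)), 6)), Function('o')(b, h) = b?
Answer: -29708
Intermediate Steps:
v = -10 (v = Mul(-2, 5) = -10)
Function('O')(P) = 28 (Function('O')(P) = Mul(Add(2, 0), Add(Add(-2, Mul(-1, -10)), 6)) = Mul(2, Add(Add(-2, 10), 6)) = Mul(2, Add(8, 6)) = Mul(2, 14) = 28)
Mul(Function('O')(Function('q')(-4)), Add(Function('o')(-73, -67), -988)) = Mul(28, Add(-73, -988)) = Mul(28, -1061) = -29708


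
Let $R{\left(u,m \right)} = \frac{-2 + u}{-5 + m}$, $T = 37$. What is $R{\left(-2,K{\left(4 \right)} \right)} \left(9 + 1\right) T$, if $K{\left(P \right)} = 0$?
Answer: $296$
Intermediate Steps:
$R{\left(u,m \right)} = \frac{-2 + u}{-5 + m}$
$R{\left(-2,K{\left(4 \right)} \right)} \left(9 + 1\right) T = \frac{-2 - 2}{-5 + 0} \left(9 + 1\right) 37 = \frac{1}{-5} \left(-4\right) 10 \cdot 37 = \left(- \frac{1}{5}\right) \left(-4\right) 10 \cdot 37 = \frac{4}{5} \cdot 10 \cdot 37 = 8 \cdot 37 = 296$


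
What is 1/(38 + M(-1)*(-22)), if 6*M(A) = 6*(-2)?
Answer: 1/82 ≈ 0.012195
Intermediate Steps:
M(A) = -2 (M(A) = (6*(-2))/6 = (⅙)*(-12) = -2)
1/(38 + M(-1)*(-22)) = 1/(38 - 2*(-22)) = 1/(38 + 44) = 1/82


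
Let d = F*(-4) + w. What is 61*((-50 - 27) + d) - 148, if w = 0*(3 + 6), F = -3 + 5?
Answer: -5333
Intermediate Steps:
F = 2
w = 0 (w = 0*9 = 0)
d = -8 (d = 2*(-4) + 0 = -8 + 0 = -8)
61*((-50 - 27) + d) - 148 = 61*((-50 - 27) - 8) - 148 = 61*(-77 - 8) - 148 = 61*(-85) - 148 = -5185 - 148 = -5333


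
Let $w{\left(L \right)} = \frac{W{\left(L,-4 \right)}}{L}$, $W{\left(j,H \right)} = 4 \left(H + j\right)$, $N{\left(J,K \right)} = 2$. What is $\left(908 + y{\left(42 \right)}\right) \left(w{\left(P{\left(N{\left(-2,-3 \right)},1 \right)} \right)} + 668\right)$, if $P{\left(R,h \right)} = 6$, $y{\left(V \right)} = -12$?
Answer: $\frac{1799168}{3} \approx 5.9972 \cdot 10^{5}$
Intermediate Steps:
$W{\left(j,H \right)} = 4 H + 4 j$
$w{\left(L \right)} = \frac{-16 + 4 L}{L}$ ($w{\left(L \right)} = \frac{4 \left(-4\right) + 4 L}{L} = \frac{-16 + 4 L}{L}$)
$\left(908 + y{\left(42 \right)}\right) \left(w{\left(P{\left(N{\left(-2,-3 \right)},1 \right)} \right)} + 668\right) = \left(908 - 12\right) \left(\left(4 - \frac{16}{6}\right) + 668\right) = 896 \left(\left(4 - \frac{8}{3}\right) + 668\right) = 896 \left(\frac{4}{3} + 668\right) = 896 \cdot \frac{2008}{3} = \frac{1799168}{3}$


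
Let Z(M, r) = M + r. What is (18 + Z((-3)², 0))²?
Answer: 729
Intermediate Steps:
(18 + Z((-3)², 0))² = (18 + ((-3)² + 0))² = (18 + (9 + 0))² = (18 + 9)² = 27² = 729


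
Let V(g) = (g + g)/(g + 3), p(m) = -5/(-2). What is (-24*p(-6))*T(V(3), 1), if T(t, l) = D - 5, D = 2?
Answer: 180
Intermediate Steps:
p(m) = 5/2 (p(m) = -5*(-½) = 5/2)
V(g) = 2*g/(3 + g) (V(g) = (2*g)/(3 + g) = 2*g/(3 + g))
T(t, l) = -3 (T(t, l) = 2 - 5 = -3)
(-24*p(-6))*T(V(3), 1) = -24*5/2*(-3) = -60*(-3) = 180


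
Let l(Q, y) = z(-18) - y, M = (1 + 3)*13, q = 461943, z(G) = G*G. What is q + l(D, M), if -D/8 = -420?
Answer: 462215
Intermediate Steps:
D = 3360 (D = -8*(-420) = 3360)
z(G) = G²
M = 52 (M = 4*13 = 52)
l(Q, y) = 324 - y (l(Q, y) = (-18)² - y = 324 - y)
q + l(D, M) = 461943 + (324 - 1*52) = 461943 + (324 - 52) = 461943 + 272 = 462215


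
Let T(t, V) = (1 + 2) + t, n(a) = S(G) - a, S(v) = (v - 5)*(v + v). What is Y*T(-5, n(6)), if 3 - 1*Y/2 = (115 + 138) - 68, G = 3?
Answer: 728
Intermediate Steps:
S(v) = 2*v*(-5 + v) (S(v) = (-5 + v)*(2*v) = 2*v*(-5 + v))
n(a) = -12 - a (n(a) = 2*3*(-5 + 3) - a = 2*3*(-2) - a = -12 - a)
T(t, V) = 3 + t
Y = -364 (Y = 6 - 2*((115 + 138) - 68) = 6 - 2*(253 - 68) = 6 - 2*185 = 6 - 370 = -364)
Y*T(-5, n(6)) = -364*(3 - 5) = -364*(-2) = 728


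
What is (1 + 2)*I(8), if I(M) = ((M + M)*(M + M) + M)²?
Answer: 209088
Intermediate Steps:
I(M) = (M + 4*M²)² (I(M) = ((2*M)*(2*M) + M)² = (4*M² + M)² = (M + 4*M²)²)
(1 + 2)*I(8) = (1 + 2)*(8²*(1 + 4*8)²) = 3*(64*(1 + 32)²) = 3*(64*33²) = 3*(64*1089) = 3*69696 = 209088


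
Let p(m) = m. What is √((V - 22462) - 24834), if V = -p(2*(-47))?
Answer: I*√47202 ≈ 217.26*I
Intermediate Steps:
V = 94 (V = -2*(-47) = -1*(-94) = 94)
√((V - 22462) - 24834) = √((94 - 22462) - 24834) = √(-22368 - 24834) = √(-47202) = I*√47202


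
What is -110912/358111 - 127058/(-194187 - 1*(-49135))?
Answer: 14706430007/25972358386 ≈ 0.56623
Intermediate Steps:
-110912/358111 - 127058/(-194187 - 1*(-49135)) = -110912*1/358111 - 127058/(-194187 + 49135) = -110912/358111 - 127058/(-145052) = -110912/358111 - 127058*(-1/145052) = -110912/358111 + 63529/72526 = 14706430007/25972358386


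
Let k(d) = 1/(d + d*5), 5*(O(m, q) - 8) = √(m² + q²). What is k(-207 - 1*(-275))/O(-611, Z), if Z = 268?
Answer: -5/4524159 + √445145/36193272 ≈ 1.7329e-5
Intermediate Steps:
O(m, q) = 8 + √(m² + q²)/5
k(d) = 1/(6*d) (k(d) = 1/(d + 5*d) = 1/(6*d))
k(-207 - 1*(-275))/O(-611, Z) = (1/(6*(-207 - 1*(-275))))/(8 + √((-611)² + 268²)/5) = (1/(6*(-207 + 275)))/(8 + √(373321 + 71824)/5) = ((⅙)/68)/(8 + √445145/5) = ((⅙)*(1/68))/(8 + √445145/5) = 1/(408*(8 + √445145/5))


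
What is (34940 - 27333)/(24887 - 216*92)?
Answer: 7607/5015 ≈ 1.5168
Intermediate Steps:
(34940 - 27333)/(24887 - 216*92) = 7607/(24887 - 19872) = 7607/5015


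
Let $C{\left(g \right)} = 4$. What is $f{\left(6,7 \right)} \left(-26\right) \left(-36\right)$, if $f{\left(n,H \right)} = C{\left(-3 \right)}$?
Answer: $3744$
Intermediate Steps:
$f{\left(n,H \right)} = 4$
$f{\left(6,7 \right)} \left(-26\right) \left(-36\right) = 4 \left(-26\right) \left(-36\right) = \left(-104\right) \left(-36\right) = 3744$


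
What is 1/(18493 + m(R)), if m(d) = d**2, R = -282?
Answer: 1/98017 ≈ 1.0202e-5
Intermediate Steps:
1/(18493 + m(R)) = 1/(18493 + (-282)**2) = 1/(18493 + 79524) = 1/98017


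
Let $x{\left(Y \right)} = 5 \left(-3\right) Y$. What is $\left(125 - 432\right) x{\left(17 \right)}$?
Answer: $78285$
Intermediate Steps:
$x{\left(Y \right)} = - 15 Y$
$\left(125 - 432\right) x{\left(17 \right)} = \left(125 - 432\right) \left(\left(-15\right) 17\right) = \left(-307\right) \left(-255\right) = 78285$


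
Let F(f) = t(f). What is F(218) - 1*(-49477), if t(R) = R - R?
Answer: 49477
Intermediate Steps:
t(R) = 0
F(f) = 0
F(218) - 1*(-49477) = 0 - 1*(-49477) = 0 + 49477 = 49477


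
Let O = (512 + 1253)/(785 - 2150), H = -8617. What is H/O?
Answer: 2352441/353 ≈ 6664.1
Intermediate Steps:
O = -353/273 (O = 1765/(-1365) = 1765*(-1/1365) = -353/273 ≈ -1.2930)
H/O = -8617/(-353/273) = -8617*(-273/353) = 2352441/353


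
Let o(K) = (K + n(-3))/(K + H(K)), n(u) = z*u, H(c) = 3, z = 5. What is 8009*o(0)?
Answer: -40045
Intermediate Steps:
n(u) = 5*u
o(K) = (-15 + K)/(3 + K) (o(K) = (K + 5*(-3))/(K + 3) = (K - 15)/(3 + K) = (-15 + K)/(3 + K))
8009*o(0) = 8009*((-15 + 0)/(3 + 0)) = 8009*(-15/3) = 8009*((⅓)*(-15)) = 8009*(-5) = -40045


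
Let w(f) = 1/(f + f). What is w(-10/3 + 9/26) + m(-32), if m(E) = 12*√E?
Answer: -39/233 + 48*I*√2 ≈ -0.16738 + 67.882*I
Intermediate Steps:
w(f) = 1/(2*f)
w(-10/3 + 9/26) + m(-32) = 1/(2*(-10/3 + 9/26)) + 12*√(-32) = 1/(2*(-10*⅓ + 9*(1/26))) + 12*(4*I*√2) = 1/(2*(-10/3 + 9/26)) + 48*I*√2 = 1/(2*(-233/78)) + 48*I*√2 = (½)*(-78/233) + 48*I*√2 = -39/233 + 48*I*√2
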